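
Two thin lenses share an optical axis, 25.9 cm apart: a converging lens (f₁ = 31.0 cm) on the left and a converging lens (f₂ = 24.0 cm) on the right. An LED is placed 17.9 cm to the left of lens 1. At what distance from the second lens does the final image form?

Lens 1: 1/d_i1 = 1/f₁ − 1/d_o1 = 1/(31.0) − 1/(17.9) = -0.02361, so d_i1 = -42.36 cm.
The intermediate image is 42.36 cm to the left of lens 1 (virtual), which is 25.9 − (-42.36) = 68.26 cm to the left of lens 2, so d_o2 = +68.26 cm.
Lens 2: 1/d_i2 = 1/f₂ − 1/d_o2 = 1/(24.0) − 1/(68.26) = 0.02702, so d_i2 = 37.0 cm.
The final image is real, 37.0 cm to the right of lens 2 (overall magnification ≈ -1.3).

37.0 cm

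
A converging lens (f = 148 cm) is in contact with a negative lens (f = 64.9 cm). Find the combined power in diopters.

P₁ = 1/f₁ = 1/(1.48 m) = +0.6757 D; P₂ = 1/f₂ = 1/(-0.649 m) = -1.541 D.
For thin lenses in contact, P = P₁ + P₂ = (+0.6757) + (-1.541) = -0.865 D.

P = -0.865 D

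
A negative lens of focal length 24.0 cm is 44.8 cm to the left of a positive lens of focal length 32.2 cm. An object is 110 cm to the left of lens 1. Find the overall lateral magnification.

f₁ = −24.0 cm (diverging).
Lens 1: 1/d_i1 = 1/(-24.0) − 1/(110) = -0.05076, so d_i1 = -19.70 cm; m₁ = −d_i1/d_o1 = +0.1791.
d_o2 = 44.8 − (-19.70) = 64.50 cm.
Lens 2: 1/d_i2 = 1/(32.2) − 1/(64.50) = 0.01555, so d_i2 = 64.30 cm; m₂ = −d_i2/d_o2 = -0.9969.
m = m₁·m₂ = (+0.1791)(-0.9969) = -0.179.

m = -0.179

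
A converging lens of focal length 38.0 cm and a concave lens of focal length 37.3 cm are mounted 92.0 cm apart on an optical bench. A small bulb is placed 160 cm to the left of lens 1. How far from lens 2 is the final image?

Lens 1: 1/d_i1 = 1/f₁ − 1/d_o1 = 1/(38.0) − 1/(160) = 0.02007, so d_i1 = 49.84 cm.
The intermediate image is 49.84 cm to the right of lens 1, which is 92.0 − (49.84) = 42.16 cm to the left of lens 2, so d_o2 = +42.16 cm.
Lens 2 is diverging, so f₂ = −37.3 cm.
Lens 2: 1/d_i2 = 1/f₂ − 1/d_o2 = 1/(-37.3) − 1/(42.16) = -0.05053, so d_i2 = -19.8 cm.
The final image is virtual, 19.8 cm to the left of lens 2 (overall magnification ≈ -0.15).

19.8 cm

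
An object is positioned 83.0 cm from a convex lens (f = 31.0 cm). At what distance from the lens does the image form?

49.5 cm

Lens equation: 1/s_i = 1/f − 1/s_o = 1/(31.00) − 1/(83.0) = 0.03226 − 0.01205 = 0.02021, so s_i = 49.5 cm.
The image is real, inverted and reduced, on the far side of the lens.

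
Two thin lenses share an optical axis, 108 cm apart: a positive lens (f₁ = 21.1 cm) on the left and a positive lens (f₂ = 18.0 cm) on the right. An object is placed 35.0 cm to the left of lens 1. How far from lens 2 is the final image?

Lens 1: 1/d_i1 = 1/f₁ − 1/d_o1 = 1/(21.1) − 1/(35.0) = 0.01882, so d_i1 = 53.13 cm.
The intermediate image is 53.13 cm to the right of lens 1, which is 108 − (53.13) = 54.87 cm to the left of lens 2, so d_o2 = +54.87 cm.
Lens 2: 1/d_i2 = 1/f₂ − 1/d_o2 = 1/(18.0) − 1/(54.87) = 0.03733, so d_i2 = 26.8 cm.
The final image is real, 26.8 cm to the right of lens 2 (overall magnification ≈ 0.74).

26.8 cm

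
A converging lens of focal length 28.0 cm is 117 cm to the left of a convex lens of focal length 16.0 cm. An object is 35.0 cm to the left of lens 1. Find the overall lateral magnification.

Lens 1: 1/d_i1 = 1/(28.0) − 1/(35.0) = 0.007143, so d_i1 = 140.0 cm; m₁ = −d_i1/d_o1 = -4.000.
d_o2 = 117 − (140.0) = -23.00 cm (virtual object).
Lens 2: 1/d_i2 = 1/(16.0) − 1/(-23.00) = 0.1060, so d_i2 = 9.436 cm; m₂ = −d_i2/d_o2 = +0.4103.
m = m₁·m₂ = (-4.000)(+0.4103) = -1.64.

m = -1.64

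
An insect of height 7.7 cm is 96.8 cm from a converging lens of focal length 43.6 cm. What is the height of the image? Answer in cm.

6.31 cm

1/d_i = 1/f − 1/d_o = 1/(43.60) − 1/(96.8) = 0.01261, so d_i = 79.33 cm.
m = −d_i/d_o = -0.8195.
|h_i| = |m|·h_o = 0.8195 × 7.7 = 6.31 cm. The image is real, inverted and reduced, on the far side of the lens.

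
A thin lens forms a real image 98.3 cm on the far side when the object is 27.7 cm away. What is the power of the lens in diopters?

P = +4.63 D

d_i = +98.3 cm.
1/f = 1/d_o + 1/d_i = 1/(27.7) + 1/(98.3) = 0.04627 cm⁻¹.
f = 21.61 cm = 0.2161 m, so P = 1/f = +4.63 D.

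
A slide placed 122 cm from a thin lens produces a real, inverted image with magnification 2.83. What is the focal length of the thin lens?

f = 90.1 cm (converging)

m = −d_i/d_o ⇒ d_i = −m·d_o = −(-2.83)·(122) = 345.3 cm.
1/f = 1/d_o + 1/d_i = 1/(122) + 1/(345.3) = 0.01109, so f = 90.1 cm.
Since f is positive, the thin lens is converging.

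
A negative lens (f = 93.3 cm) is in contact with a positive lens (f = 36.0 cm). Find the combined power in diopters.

P = +1.71 D

P₁ = 1/f₁ = 1/(-0.933 m) = -1.072 D; P₂ = 1/f₂ = 1/(0.360 m) = +2.778 D.
For thin lenses in contact, P = P₁ + P₂ = (-1.072) + (+2.778) = +1.71 D.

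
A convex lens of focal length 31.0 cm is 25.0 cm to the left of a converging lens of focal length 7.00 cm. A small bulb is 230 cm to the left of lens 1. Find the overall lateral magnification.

Lens 1: 1/d_i1 = 1/(31.0) − 1/(230) = 0.02791, so d_i1 = 35.83 cm; m₁ = −d_i1/d_o1 = -0.1558.
d_o2 = 25.0 − (35.83) = -10.83 cm (virtual object).
Lens 2: 1/d_i2 = 1/(7.00) − 1/(-10.83) = 0.2352, so d_i2 = 4.252 cm; m₂ = −d_i2/d_o2 = +0.3926.
m = m₁·m₂ = (-0.1558)(+0.3926) = -0.0612.

m = -0.0612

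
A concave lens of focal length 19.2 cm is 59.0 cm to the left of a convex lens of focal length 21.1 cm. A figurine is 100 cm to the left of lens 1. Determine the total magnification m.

m = -0.0629

f₁ = −19.2 cm (diverging).
Lens 1: 1/d_i1 = 1/(-19.2) − 1/(100) = -0.06208, so d_i1 = -16.11 cm; m₁ = −d_i1/d_o1 = +0.1611.
d_o2 = 59.0 − (-16.11) = 75.11 cm.
Lens 2: 1/d_i2 = 1/(21.1) − 1/(75.11) = 0.03408, so d_i2 = 29.34 cm; m₂ = −d_i2/d_o2 = -0.3907.
m = m₁·m₂ = (+0.1611)(-0.3907) = -0.0629.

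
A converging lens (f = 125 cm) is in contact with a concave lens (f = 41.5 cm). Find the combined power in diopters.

P = -1.61 D

P₁ = 1/f₁ = 1/(1.25 m) = +0.8000 D; P₂ = 1/f₂ = 1/(-0.415 m) = -2.410 D.
For thin lenses in contact, P = P₁ + P₂ = (+0.8000) + (-2.410) = -1.61 D.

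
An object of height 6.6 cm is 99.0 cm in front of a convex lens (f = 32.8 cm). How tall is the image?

3.27 cm

1/d_i = 1/f − 1/d_o = 1/(32.80) − 1/(99.0) = 0.02039, so d_i = 49.05 cm.
m = −d_i/d_o = -0.4955.
|h_i| = |m|·h_o = 0.4955 × 6.6 = 3.27 cm. The image is real, inverted and reduced, on the far side of the lens.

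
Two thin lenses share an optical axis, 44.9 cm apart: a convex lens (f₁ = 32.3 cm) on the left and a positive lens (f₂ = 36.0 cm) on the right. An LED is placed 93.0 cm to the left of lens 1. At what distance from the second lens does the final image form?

4.07 cm

Lens 1: 1/d_i1 = 1/f₁ − 1/d_o1 = 1/(32.3) − 1/(93.0) = 0.02021, so d_i1 = 49.49 cm.
The intermediate image is 49.49 cm to the right of lens 1, which lies 4.590 cm to the right of lens 2 — a virtual object — so d_o2 = −4.590 cm.
Lens 2: 1/d_i2 = 1/f₂ − 1/d_o2 = 1/(36.0) − 1/(-4.590) = 0.2456, so d_i2 = 4.07 cm.
The final image is real, 4.07 cm to the right of lens 2 (overall magnification ≈ -0.47).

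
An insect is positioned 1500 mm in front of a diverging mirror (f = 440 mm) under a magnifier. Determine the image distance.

For a diverging mirror, f = -440 mm.
Mirror equation: 1/v = 1/f − 1/u = 1/(-440.0) − 1/(1500) = -0.002273 − 0.0006667 = -0.002939, so v = -340 mm.
The image is virtual, upright and reduced, behind the mirror.

340 mm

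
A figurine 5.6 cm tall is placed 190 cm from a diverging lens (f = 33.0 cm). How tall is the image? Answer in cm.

For a diverging lens, f = -33.0 cm.
1/d_i = 1/f − 1/d_o = 1/(-33.00) − 1/(190) = -0.03557, so d_i = -28.12 cm.
m = −d_i/d_o = +0.1480.
|h_i| = |m|·h_o = 0.1480 × 5.6 = 0.829 cm. The image is virtual, upright and reduced, on the same side as the object.

0.829 cm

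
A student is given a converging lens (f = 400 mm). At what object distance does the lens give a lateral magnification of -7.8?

451 mm

m = −d_i/d_o ⇒ d_i = −m·d_o.
1/f = 1/d_o + 1/d_i = 1/d_o − 1/(m·d_o) = (1 − 1/m)/d_o, so d_o = f(1 − 1/m) = (400.0)(1 − 1/(-7.8)) = 451 mm.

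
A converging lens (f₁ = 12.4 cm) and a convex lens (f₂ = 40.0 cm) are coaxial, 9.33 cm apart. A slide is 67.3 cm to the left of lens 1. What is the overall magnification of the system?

Lens 1: 1/d_i1 = 1/(12.4) − 1/(67.3) = 0.06579, so d_i1 = 15.20 cm; m₁ = −d_i1/d_o1 = -0.2259.
d_o2 = 9.33 − (15.20) = -5.870 cm (virtual object).
Lens 2: 1/d_i2 = 1/(40.0) − 1/(-5.870) = 0.1954, so d_i2 = 5.119 cm; m₂ = −d_i2/d_o2 = +0.8720.
m = m₁·m₂ = (-0.2259)(+0.8720) = -0.197.

m = -0.197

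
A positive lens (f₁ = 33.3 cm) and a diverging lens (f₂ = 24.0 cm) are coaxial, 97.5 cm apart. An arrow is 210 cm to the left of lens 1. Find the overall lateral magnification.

m = -0.0552

Lens 1: 1/d_i1 = 1/(33.3) − 1/(210) = 0.02527, so d_i1 = 39.58 cm; m₁ = −d_i1/d_o1 = -0.1885.
d_o2 = 97.5 − (39.58) = 57.92 cm.
f₂ = −24.0 cm (diverging).
Lens 2: 1/d_i2 = 1/(-24.0) − 1/(57.92) = -0.05893, so d_i2 = -16.97 cm; m₂ = −d_i2/d_o2 = +0.2930.
m = m₁·m₂ = (-0.1885)(+0.2930) = -0.0552.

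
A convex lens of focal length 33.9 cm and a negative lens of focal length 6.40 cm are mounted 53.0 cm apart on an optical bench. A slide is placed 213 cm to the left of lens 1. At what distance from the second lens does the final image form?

Lens 1: 1/d_i1 = 1/f₁ − 1/d_o1 = 1/(33.9) − 1/(213) = 0.02480, so d_i1 = 40.32 cm.
The intermediate image is 40.32 cm to the right of lens 1, which is 53.0 − (40.32) = 12.68 cm to the left of lens 2, so d_o2 = +12.68 cm.
Lens 2 is diverging, so f₂ = −6.40 cm.
Lens 2: 1/d_i2 = 1/f₂ − 1/d_o2 = 1/(-6.40) − 1/(12.68) = -0.2351, so d_i2 = -4.25 cm.
The final image is virtual, 4.25 cm to the left of lens 2 (overall magnification ≈ -0.063).

4.25 cm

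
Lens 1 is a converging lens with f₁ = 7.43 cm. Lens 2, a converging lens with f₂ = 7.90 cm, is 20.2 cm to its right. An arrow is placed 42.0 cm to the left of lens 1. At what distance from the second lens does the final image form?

Lens 1: 1/d_i1 = 1/f₁ − 1/d_o1 = 1/(7.43) − 1/(42.0) = 0.1108, so d_i1 = 9.027 cm.
The intermediate image is 9.027 cm to the right of lens 1, which is 20.2 − (9.027) = 11.17 cm to the left of lens 2, so d_o2 = +11.17 cm.
Lens 2: 1/d_i2 = 1/f₂ − 1/d_o2 = 1/(7.90) − 1/(11.17) = 0.03706, so d_i2 = 27.0 cm.
The final image is real, 27.0 cm to the right of lens 2 (overall magnification ≈ 0.52).

27.0 cm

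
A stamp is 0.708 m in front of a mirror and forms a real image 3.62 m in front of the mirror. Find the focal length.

Real image ⇒ d_i = +3.62 m.
1/f = 1/d_o + 1/d_i = 1/(0.708) + 1/(3.62) = 1.689, so f = 0.592 m.
Since f is positive, the mirror is concave.

f = 0.592 m (concave)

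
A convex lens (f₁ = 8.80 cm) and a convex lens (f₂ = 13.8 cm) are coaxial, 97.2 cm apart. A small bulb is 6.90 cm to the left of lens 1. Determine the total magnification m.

Lens 1: 1/d_i1 = 1/(8.80) − 1/(6.90) = -0.03129, so d_i1 = -31.96 cm; m₁ = −d_i1/d_o1 = +4.632.
d_o2 = 97.2 − (-31.96) = 129.2 cm.
Lens 2: 1/d_i2 = 1/(13.8) − 1/(129.2) = 0.06472, so d_i2 = 15.45 cm; m₂ = −d_i2/d_o2 = -0.1196.
m = m₁·m₂ = (+4.632)(-0.1196) = -0.554.

m = -0.554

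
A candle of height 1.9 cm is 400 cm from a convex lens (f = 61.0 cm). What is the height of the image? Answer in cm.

0.342 cm

1/d_i = 1/f − 1/d_o = 1/(61.00) − 1/(400) = 0.01389, so d_i = 71.98 cm.
m = −d_i/d_o = -0.1799.
|h_i| = |m|·h_o = 0.1799 × 1.9 = 0.342 cm. The image is real, inverted and reduced, on the far side of the lens.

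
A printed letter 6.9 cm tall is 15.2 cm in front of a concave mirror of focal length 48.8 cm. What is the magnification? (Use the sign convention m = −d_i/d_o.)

m = +1.45

1/d_i = 1/f − 1/d_o = 1/(48.80) − 1/(15.2) = -0.04530, so d_i = -22.08 cm.
m = −d_i/d_o = −(-22.08)/(15.2) = +1.45.
The image is virtual, upright and enlarged, behind the mirror.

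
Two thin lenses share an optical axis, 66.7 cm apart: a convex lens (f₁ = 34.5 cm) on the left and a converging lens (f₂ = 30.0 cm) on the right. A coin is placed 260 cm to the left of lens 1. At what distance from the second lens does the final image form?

262 cm

Lens 1: 1/d_i1 = 1/f₁ − 1/d_o1 = 1/(34.5) − 1/(260) = 0.02514, so d_i1 = 39.78 cm.
The intermediate image is 39.78 cm to the right of lens 1, which is 66.7 − (39.78) = 26.92 cm to the left of lens 2, so d_o2 = +26.92 cm.
Lens 2: 1/d_i2 = 1/f₂ − 1/d_o2 = 1/(30.0) − 1/(26.92) = -0.003814, so d_i2 = -262 cm.
The final image is virtual, 262 cm to the left of lens 2 (overall magnification ≈ -1.5).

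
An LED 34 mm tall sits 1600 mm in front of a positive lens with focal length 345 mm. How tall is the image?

1/d_i = 1/f − 1/d_o = 1/(345.0) − 1/(1600) = 0.002274, so d_i = 439.8 mm.
m = −d_i/d_o = -0.2749.
|h_i| = |m|·h_o = 0.2749 × 34 = 9.35 mm. The image is real, inverted and reduced, on the far side of the lens.

9.35 mm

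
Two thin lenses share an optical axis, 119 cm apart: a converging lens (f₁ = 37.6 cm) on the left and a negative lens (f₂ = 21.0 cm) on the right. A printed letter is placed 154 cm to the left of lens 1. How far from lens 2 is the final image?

16.1 cm

Lens 1: 1/d_i1 = 1/f₁ − 1/d_o1 = 1/(37.6) − 1/(154) = 0.02010, so d_i1 = 49.75 cm.
The intermediate image is 49.75 cm to the right of lens 1, which is 119 − (49.75) = 69.25 cm to the left of lens 2, so d_o2 = +69.25 cm.
Lens 2 is diverging, so f₂ = −21.0 cm.
Lens 2: 1/d_i2 = 1/f₂ − 1/d_o2 = 1/(-21.0) − 1/(69.25) = -0.06206, so d_i2 = -16.1 cm.
The final image is virtual, 16.1 cm to the left of lens 2 (overall magnification ≈ -0.075).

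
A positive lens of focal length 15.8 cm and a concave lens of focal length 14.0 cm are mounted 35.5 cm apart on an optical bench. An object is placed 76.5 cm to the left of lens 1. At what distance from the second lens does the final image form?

7.38 cm

Lens 1: 1/d_i1 = 1/f₁ − 1/d_o1 = 1/(15.8) − 1/(76.5) = 0.05022, so d_i1 = 19.91 cm.
The intermediate image is 19.91 cm to the right of lens 1, which is 35.5 − (19.91) = 15.59 cm to the left of lens 2, so d_o2 = +15.59 cm.
Lens 2 is diverging, so f₂ = −14.0 cm.
Lens 2: 1/d_i2 = 1/f₂ − 1/d_o2 = 1/(-14.0) − 1/(15.59) = -0.1356, so d_i2 = -7.38 cm.
The final image is virtual, 7.38 cm to the left of lens 2 (overall magnification ≈ -0.12).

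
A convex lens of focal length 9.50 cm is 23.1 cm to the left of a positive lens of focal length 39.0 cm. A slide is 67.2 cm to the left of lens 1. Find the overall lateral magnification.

Lens 1: 1/d_i1 = 1/(9.50) − 1/(67.2) = 0.09038, so d_i1 = 11.06 cm; m₁ = −d_i1/d_o1 = -0.1646.
d_o2 = 23.1 − (11.06) = 12.04 cm.
Lens 2: 1/d_i2 = 1/(39.0) − 1/(12.04) = -0.05742, so d_i2 = -17.42 cm; m₂ = −d_i2/d_o2 = +1.447.
m = m₁·m₂ = (-0.1646)(+1.447) = -0.238.

m = -0.238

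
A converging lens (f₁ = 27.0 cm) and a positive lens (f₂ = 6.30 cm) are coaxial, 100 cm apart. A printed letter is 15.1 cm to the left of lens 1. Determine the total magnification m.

m = -0.112

Lens 1: 1/d_i1 = 1/(27.0) − 1/(15.1) = -0.02919, so d_i1 = -34.26 cm; m₁ = −d_i1/d_o1 = +2.269.
d_o2 = 100 − (-34.26) = 134.3 cm.
Lens 2: 1/d_i2 = 1/(6.30) − 1/(134.3) = 0.1513, so d_i2 = 6.610 cm; m₂ = −d_i2/d_o2 = -0.04922.
m = m₁·m₂ = (+2.269)(-0.04922) = -0.112.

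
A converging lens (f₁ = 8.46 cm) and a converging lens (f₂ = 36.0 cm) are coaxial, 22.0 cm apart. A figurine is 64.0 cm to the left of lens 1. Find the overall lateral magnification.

Lens 1: 1/d_i1 = 1/(8.46) − 1/(64.0) = 0.1026, so d_i1 = 9.749 cm; m₁ = −d_i1/d_o1 = -0.1523.
d_o2 = 22.0 − (9.749) = 12.25 cm.
Lens 2: 1/d_i2 = 1/(36.0) − 1/(12.25) = -0.05385, so d_i2 = -18.57 cm; m₂ = −d_i2/d_o2 = +1.516.
m = m₁·m₂ = (-0.1523)(+1.516) = -0.231.

m = -0.231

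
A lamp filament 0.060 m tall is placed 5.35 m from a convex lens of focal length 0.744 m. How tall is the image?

1/d_i = 1/f − 1/d_o = 1/(0.7440) − 1/(5.35) = 1.157, so d_i = 0.8642 m.
m = −d_i/d_o = -0.1615.
|h_i| = |m|·h_o = 0.1615 × 0.060 = 0.00969 m. The image is real, inverted and reduced, on the far side of the lens.

0.00969 m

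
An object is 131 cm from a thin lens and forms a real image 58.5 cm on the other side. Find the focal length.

f = 40.4 cm (converging)

Real image ⇒ d_i = +58.5 cm.
1/f = 1/d_o + 1/d_i = 1/(131) + 1/(58.5) = 0.02473, so f = 40.4 cm.
Since f is positive, the thin lens is converging.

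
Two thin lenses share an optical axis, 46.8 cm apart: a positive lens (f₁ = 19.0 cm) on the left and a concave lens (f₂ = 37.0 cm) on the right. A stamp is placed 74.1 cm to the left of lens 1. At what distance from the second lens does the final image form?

13.5 cm

Lens 1: 1/d_i1 = 1/f₁ − 1/d_o1 = 1/(19.0) − 1/(74.1) = 0.03914, so d_i1 = 25.55 cm.
The intermediate image is 25.55 cm to the right of lens 1, which is 46.8 − (25.55) = 21.25 cm to the left of lens 2, so d_o2 = +21.25 cm.
Lens 2 is diverging, so f₂ = −37.0 cm.
Lens 2: 1/d_i2 = 1/f₂ − 1/d_o2 = 1/(-37.0) − 1/(21.25) = -0.07409, so d_i2 = -13.5 cm.
The final image is virtual, 13.5 cm to the left of lens 2 (overall magnification ≈ -0.22).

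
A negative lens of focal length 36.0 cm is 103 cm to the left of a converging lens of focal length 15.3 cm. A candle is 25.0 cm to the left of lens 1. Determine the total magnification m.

f₁ = −36.0 cm (diverging).
Lens 1: 1/d_i1 = 1/(-36.0) − 1/(25.0) = -0.06778, so d_i1 = -14.75 cm; m₁ = −d_i1/d_o1 = +0.5900.
d_o2 = 103 − (-14.75) = 117.8 cm.
Lens 2: 1/d_i2 = 1/(15.3) − 1/(117.8) = 0.05687, so d_i2 = 17.58 cm; m₂ = −d_i2/d_o2 = -0.1493.
m = m₁·m₂ = (+0.5900)(-0.1493) = -0.0881.

m = -0.0881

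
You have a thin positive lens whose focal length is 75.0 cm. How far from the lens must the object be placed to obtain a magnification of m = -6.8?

m = −d_i/d_o ⇒ d_i = −m·d_o.
1/f = 1/d_o + 1/d_i = 1/d_o − 1/(m·d_o) = (1 − 1/m)/d_o, so d_o = f(1 − 1/m) = (75.00)(1 − 1/(-6.8)) = 86.0 cm.

86.0 cm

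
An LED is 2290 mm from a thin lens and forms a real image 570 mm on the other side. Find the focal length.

f = 456 mm (converging)

Real image ⇒ d_i = +570 mm.
1/f = 1/d_o + 1/d_i = 1/(2290) + 1/(570) = 0.002191, so f = 456 mm.
Since f is positive, the thin lens is converging.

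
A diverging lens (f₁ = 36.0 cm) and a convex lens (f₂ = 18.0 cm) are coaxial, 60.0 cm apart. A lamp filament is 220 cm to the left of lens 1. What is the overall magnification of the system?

m = -0.0347

f₁ = −36.0 cm (diverging).
Lens 1: 1/d_i1 = 1/(-36.0) − 1/(220) = -0.03232, so d_i1 = -30.94 cm; m₁ = −d_i1/d_o1 = +0.1406.
d_o2 = 60.0 − (-30.94) = 90.94 cm.
Lens 2: 1/d_i2 = 1/(18.0) − 1/(90.94) = 0.04456, so d_i2 = 22.44 cm; m₂ = −d_i2/d_o2 = -0.2468.
m = m₁·m₂ = (+0.1406)(-0.2468) = -0.0347.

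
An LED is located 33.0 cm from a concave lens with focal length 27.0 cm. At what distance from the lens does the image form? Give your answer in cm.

14.8 cm

For a concave lens, f = -27.0 cm.
Thin-lens equation: 1/d_i = 1/f − 1/d_o = 1/(-27.00) − 1/(33.0) = -0.03704 − 0.03030 = -0.06734, so d_i = -14.8 cm.
The image is virtual, upright and reduced, on the same side as the object.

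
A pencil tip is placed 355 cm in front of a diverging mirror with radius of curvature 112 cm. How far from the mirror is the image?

f = R/2 = 112/2 = 56.00 cm; for a diverging mirror, f = -56.00 cm.
Mirror equation: 1/v = 1/f − 1/u = 1/(-56.00) − 1/(355) = -0.01786 − 0.002817 = -0.02067, so v = -48.4 cm.
The image is virtual, upright and reduced, behind the mirror.

48.4 cm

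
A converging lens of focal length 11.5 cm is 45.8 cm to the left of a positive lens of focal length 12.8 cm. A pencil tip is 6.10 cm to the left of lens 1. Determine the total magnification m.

Lens 1: 1/d_i1 = 1/(11.5) − 1/(6.10) = -0.07698, so d_i1 = -12.99 cm; m₁ = −d_i1/d_o1 = +2.130.
d_o2 = 45.8 − (-12.99) = 58.79 cm.
Lens 2: 1/d_i2 = 1/(12.8) − 1/(58.79) = 0.06112, so d_i2 = 16.36 cm; m₂ = −d_i2/d_o2 = -0.2783.
m = m₁·m₂ = (+2.130)(-0.2783) = -0.593.

m = -0.593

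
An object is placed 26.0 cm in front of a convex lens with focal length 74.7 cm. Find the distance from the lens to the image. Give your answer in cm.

Thin-lens equation: 1/q = 1/f − 1/p = 1/(74.70) − 1/(26.0) = 0.01339 − 0.03846 = -0.02507, so q = -39.9 cm.
The image is virtual, upright and enlarged, on the same side as the object.

39.9 cm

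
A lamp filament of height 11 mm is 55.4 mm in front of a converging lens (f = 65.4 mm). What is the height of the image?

1/d_i = 1/f − 1/d_o = 1/(65.40) − 1/(55.4) = -0.002760, so d_i = -362.3 mm.
m = −d_i/d_o = +6.540.
|h_i| = |m|·h_o = 6.540 × 11 = 71.9 mm. The image is virtual, upright and enlarged, on the same side as the object.

71.9 mm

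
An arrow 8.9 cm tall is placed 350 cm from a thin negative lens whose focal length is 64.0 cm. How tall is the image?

For a negative lens, f = -64.0 cm.
1/d_i = 1/f − 1/d_o = 1/(-64.00) − 1/(350) = -0.01848, so d_i = -54.11 cm.
m = −d_i/d_o = +0.1546.
|h_i| = |m|·h_o = 0.1546 × 8.9 = 1.38 cm. The image is virtual, upright and reduced, on the same side as the object.

1.38 cm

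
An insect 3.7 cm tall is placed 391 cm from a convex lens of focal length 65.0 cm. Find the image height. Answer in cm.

1/d_i = 1/f − 1/d_o = 1/(65.00) − 1/(391) = 0.01283, so d_i = 77.96 cm.
m = −d_i/d_o = -0.1994.
|h_i| = |m|·h_o = 0.1994 × 3.7 = 0.738 cm. The image is real, inverted and reduced, on the far side of the lens.

0.738 cm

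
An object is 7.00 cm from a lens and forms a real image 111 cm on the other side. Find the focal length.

Real image ⇒ d_i = +111 cm.
1/f = 1/d_o + 1/d_i = 1/(7.00) + 1/(111) = 0.1519, so f = 6.58 cm.
Since f is positive, the lens is converging.

f = 6.58 cm (converging)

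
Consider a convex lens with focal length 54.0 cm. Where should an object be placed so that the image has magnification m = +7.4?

m = −d_i/d_o ⇒ d_i = −m·d_o.
1/f = 1/d_o + 1/d_i = 1/d_o − 1/(m·d_o) = (1 − 1/m)/d_o, so d_o = f(1 − 1/m) = (54.00)(1 − 1/(+7.4)) = 46.7 cm.

46.7 cm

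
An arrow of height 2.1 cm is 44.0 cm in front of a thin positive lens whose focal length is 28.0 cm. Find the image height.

1/d_i = 1/f − 1/d_o = 1/(28.00) − 1/(44.0) = 0.01299, so d_i = 77.00 cm.
m = −d_i/d_o = -1.750.
|h_i| = |m|·h_o = 1.750 × 2.1 = 3.68 cm. The image is real, inverted and enlarged, on the far side of the lens.

3.68 cm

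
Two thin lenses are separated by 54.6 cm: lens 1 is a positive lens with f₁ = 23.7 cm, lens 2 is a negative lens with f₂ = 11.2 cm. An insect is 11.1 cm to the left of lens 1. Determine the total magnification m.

Lens 1: 1/d_i1 = 1/(23.7) − 1/(11.1) = -0.04790, so d_i1 = -20.88 cm; m₁ = −d_i1/d_o1 = +1.881.
d_o2 = 54.6 − (-20.88) = 75.48 cm.
f₂ = −11.2 cm (diverging).
Lens 2: 1/d_i2 = 1/(-11.2) − 1/(75.48) = -0.1025, so d_i2 = -9.753 cm; m₂ = −d_i2/d_o2 = +0.1292.
m = m₁·m₂ = (+1.881)(+0.1292) = +0.243.

m = +0.243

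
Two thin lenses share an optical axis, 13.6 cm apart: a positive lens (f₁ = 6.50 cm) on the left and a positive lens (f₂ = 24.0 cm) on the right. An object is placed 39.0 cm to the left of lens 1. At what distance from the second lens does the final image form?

Lens 1: 1/d_i1 = 1/f₁ − 1/d_o1 = 1/(6.50) − 1/(39.0) = 0.1282, so d_i1 = 7.800 cm.
The intermediate image is 7.800 cm to the right of lens 1, which is 13.6 − (7.800) = 5.800 cm to the left of lens 2, so d_o2 = +5.800 cm.
Lens 2: 1/d_i2 = 1/f₂ − 1/d_o2 = 1/(24.0) − 1/(5.800) = -0.1307, so d_i2 = -7.65 cm.
The final image is virtual, 7.65 cm to the left of lens 2 (overall magnification ≈ -0.26).

7.65 cm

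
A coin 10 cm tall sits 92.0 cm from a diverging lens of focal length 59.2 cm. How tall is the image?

3.92 cm

For a diverging lens, f = -59.2 cm.
1/d_i = 1/f − 1/d_o = 1/(-59.20) − 1/(92.0) = -0.02776, so d_i = -36.02 cm.
m = −d_i/d_o = +0.3915.
|h_i| = |m|·h_o = 0.3915 × 10 = 3.92 cm. The image is virtual, upright and reduced, on the same side as the object.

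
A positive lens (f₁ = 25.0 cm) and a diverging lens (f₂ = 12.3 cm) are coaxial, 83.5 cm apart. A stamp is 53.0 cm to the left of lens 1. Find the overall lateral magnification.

Lens 1: 1/d_i1 = 1/(25.0) − 1/(53.0) = 0.02113, so d_i1 = 47.32 cm; m₁ = −d_i1/d_o1 = -0.8928.
d_o2 = 83.5 − (47.32) = 36.18 cm.
f₂ = −12.3 cm (diverging).
Lens 2: 1/d_i2 = 1/(-12.3) − 1/(36.18) = -0.1089, so d_i2 = -9.179 cm; m₂ = −d_i2/d_o2 = +0.2537.
m = m₁·m₂ = (-0.8928)(+0.2537) = -0.227.

m = -0.227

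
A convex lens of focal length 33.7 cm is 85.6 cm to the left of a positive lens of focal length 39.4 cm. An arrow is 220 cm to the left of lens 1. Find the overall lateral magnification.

m = +1.11

Lens 1: 1/d_i1 = 1/(33.7) − 1/(220) = 0.02513, so d_i1 = 39.80 cm; m₁ = −d_i1/d_o1 = -0.1809.
d_o2 = 85.6 − (39.80) = 45.80 cm.
Lens 2: 1/d_i2 = 1/(39.4) − 1/(45.80) = 0.003547, so d_i2 = 282.0 cm; m₂ = −d_i2/d_o2 = -6.156.
m = m₁·m₂ = (-0.1809)(-6.156) = +1.11.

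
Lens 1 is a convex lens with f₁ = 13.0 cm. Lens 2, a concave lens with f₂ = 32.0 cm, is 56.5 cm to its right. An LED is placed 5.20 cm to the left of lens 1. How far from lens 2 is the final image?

Lens 1: 1/d_i1 = 1/f₁ − 1/d_o1 = 1/(13.0) − 1/(5.20) = -0.1154, so d_i1 = -8.667 cm.
The intermediate image is 8.667 cm to the left of lens 1 (virtual), which is 56.5 − (-8.667) = 65.17 cm to the left of lens 2, so d_o2 = +65.17 cm.
Lens 2 is diverging, so f₂ = −32.0 cm.
Lens 2: 1/d_i2 = 1/f₂ − 1/d_o2 = 1/(-32.0) − 1/(65.17) = -0.04659, so d_i2 = -21.5 cm.
The final image is virtual, 21.5 cm to the left of lens 2 (overall magnification ≈ 0.55).

21.5 cm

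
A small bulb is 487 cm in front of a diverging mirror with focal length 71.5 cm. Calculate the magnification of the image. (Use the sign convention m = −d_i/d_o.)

For a diverging mirror, f = -71.5 cm.
1/d_i = 1/f − 1/d_o = 1/(-71.50) − 1/(487) = -0.01604, so d_i = -62.35 cm.
m = −d_i/d_o = −(-62.35)/(487) = +0.128.
The image is virtual, upright and reduced, behind the mirror.

m = +0.128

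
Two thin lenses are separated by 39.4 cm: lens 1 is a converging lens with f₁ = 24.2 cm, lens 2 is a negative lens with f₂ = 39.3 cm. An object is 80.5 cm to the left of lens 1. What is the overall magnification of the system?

Lens 1: 1/d_i1 = 1/(24.2) − 1/(80.5) = 0.02890, so d_i1 = 34.60 cm; m₁ = −d_i1/d_o1 = -0.4298.
d_o2 = 39.4 − (34.60) = 4.800 cm.
f₂ = −39.3 cm (diverging).
Lens 2: 1/d_i2 = 1/(-39.3) − 1/(4.800) = -0.2338, so d_i2 = -4.278 cm; m₂ = −d_i2/d_o2 = +0.8912.
m = m₁·m₂ = (-0.4298)(+0.8912) = -0.383.

m = -0.383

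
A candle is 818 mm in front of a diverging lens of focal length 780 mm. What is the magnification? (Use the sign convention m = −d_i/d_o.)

m = +0.488

For a diverging lens, f = -780 mm.
1/d_i = 1/f − 1/d_o = 1/(-780.0) − 1/(818) = -0.002505, so d_i = -399.3 mm.
m = −d_i/d_o = −(-399.3)/(818) = +0.488.
The image is virtual, upright and reduced, on the same side as the object.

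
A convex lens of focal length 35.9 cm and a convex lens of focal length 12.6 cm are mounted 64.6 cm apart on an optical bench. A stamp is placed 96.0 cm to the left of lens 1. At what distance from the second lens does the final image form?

17.1 cm

Lens 1: 1/d_i1 = 1/f₁ − 1/d_o1 = 1/(35.9) − 1/(96.0) = 0.01744, so d_i1 = 57.34 cm.
The intermediate image is 57.34 cm to the right of lens 1, which is 64.6 − (57.34) = 7.260 cm to the left of lens 2, so d_o2 = +7.260 cm.
Lens 2: 1/d_i2 = 1/f₂ − 1/d_o2 = 1/(12.6) − 1/(7.260) = -0.05838, so d_i2 = -17.1 cm.
The final image is virtual, 17.1 cm to the left of lens 2 (overall magnification ≈ -1.4).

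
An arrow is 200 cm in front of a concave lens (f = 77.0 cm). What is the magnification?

m = +0.278

For a concave lens, f = -77.0 cm.
1/d_i = 1/f − 1/d_o = 1/(-77.00) − 1/(200) = -0.01799, so d_i = -55.60 cm.
m = −d_i/d_o = −(-55.60)/(200) = +0.278.
The image is virtual, upright and reduced, on the same side as the object.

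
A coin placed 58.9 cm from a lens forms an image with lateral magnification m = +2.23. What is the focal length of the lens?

f = 107 cm (converging)

m = −d_i/d_o ⇒ d_i = −m·d_o = −(+2.23)·(58.9) = -131.3 cm.
1/f = 1/d_o + 1/d_i = 1/(58.9) + 1/(-131.3) = 0.009362, so f = 107 cm.
Since f is positive, the lens is converging.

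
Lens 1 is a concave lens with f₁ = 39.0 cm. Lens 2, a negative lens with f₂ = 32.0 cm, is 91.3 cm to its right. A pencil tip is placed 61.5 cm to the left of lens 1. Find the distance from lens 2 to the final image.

25.0 cm

Lens 1 is diverging, so f₁ = −39.0 cm.
Lens 1: 1/d_i1 = 1/f₁ − 1/d_o1 = 1/(-39.0) − 1/(61.5) = -0.04190, so d_i1 = -23.87 cm.
The intermediate image is 23.87 cm to the left of lens 1 (virtual), which is 91.3 − (-23.87) = 115.2 cm to the left of lens 2, so d_o2 = +115.2 cm.
Lens 2 is diverging, so f₂ = −32.0 cm.
Lens 2: 1/d_i2 = 1/f₂ − 1/d_o2 = 1/(-32.0) − 1/(115.2) = -0.03993, so d_i2 = -25.0 cm.
The final image is virtual, 25.0 cm to the left of lens 2 (overall magnification ≈ 0.084).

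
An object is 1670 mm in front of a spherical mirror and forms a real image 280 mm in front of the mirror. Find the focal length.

f = 240 mm (concave)

Real image ⇒ d_i = +280 mm.
1/f = 1/d_o + 1/d_i = 1/(1670) + 1/(280) = 0.004170, so f = 240 mm.
Since f is positive, the spherical mirror is concave.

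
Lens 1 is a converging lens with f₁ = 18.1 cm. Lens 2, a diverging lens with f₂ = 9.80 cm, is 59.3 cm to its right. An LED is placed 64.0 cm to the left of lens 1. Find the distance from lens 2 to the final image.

7.61 cm

Lens 1: 1/d_i1 = 1/f₁ − 1/d_o1 = 1/(18.1) − 1/(64.0) = 0.03962, so d_i1 = 25.24 cm.
The intermediate image is 25.24 cm to the right of lens 1, which is 59.3 − (25.24) = 34.06 cm to the left of lens 2, so d_o2 = +34.06 cm.
Lens 2 is diverging, so f₂ = −9.80 cm.
Lens 2: 1/d_i2 = 1/f₂ − 1/d_o2 = 1/(-9.80) − 1/(34.06) = -0.1314, so d_i2 = -7.61 cm.
The final image is virtual, 7.61 cm to the left of lens 2 (overall magnification ≈ -0.088).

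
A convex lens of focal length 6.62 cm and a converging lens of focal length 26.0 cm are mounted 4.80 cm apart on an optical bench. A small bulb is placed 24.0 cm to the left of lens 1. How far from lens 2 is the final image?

3.72 cm

Lens 1: 1/d_i1 = 1/f₁ − 1/d_o1 = 1/(6.62) − 1/(24.0) = 0.1094, so d_i1 = 9.142 cm.
The intermediate image is 9.142 cm to the right of lens 1, which lies 4.342 cm to the right of lens 2 — a virtual object — so d_o2 = −4.342 cm.
Lens 2: 1/d_i2 = 1/f₂ − 1/d_o2 = 1/(26.0) − 1/(-4.342) = 0.2688, so d_i2 = 3.72 cm.
The final image is real, 3.72 cm to the right of lens 2 (overall magnification ≈ -0.33).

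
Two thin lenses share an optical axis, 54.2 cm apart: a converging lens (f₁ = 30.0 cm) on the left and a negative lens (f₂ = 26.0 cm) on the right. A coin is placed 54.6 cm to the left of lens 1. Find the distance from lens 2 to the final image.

23.7 cm

Lens 1: 1/d_i1 = 1/f₁ − 1/d_o1 = 1/(30.0) − 1/(54.6) = 0.01502, so d_i1 = 66.59 cm.
The intermediate image is 66.59 cm to the right of lens 1, which lies 12.39 cm to the right of lens 2 — a virtual object — so d_o2 = −12.39 cm.
Lens 2 is diverging, so f₂ = −26.0 cm.
Lens 2: 1/d_i2 = 1/f₂ − 1/d_o2 = 1/(-26.0) − 1/(-12.39) = 0.04225, so d_i2 = 23.7 cm.
The final image is real, 23.7 cm to the right of lens 2 (overall magnification ≈ -2.3).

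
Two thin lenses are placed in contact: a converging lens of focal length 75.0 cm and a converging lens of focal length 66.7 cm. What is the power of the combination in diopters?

P = +2.83 D

P₁ = 1/f₁ = 1/(0.750 m) = +1.333 D; P₂ = 1/f₂ = 1/(0.667 m) = +1.499 D.
For thin lenses in contact, P = P₁ + P₂ = (+1.333) + (+1.499) = +2.83 D.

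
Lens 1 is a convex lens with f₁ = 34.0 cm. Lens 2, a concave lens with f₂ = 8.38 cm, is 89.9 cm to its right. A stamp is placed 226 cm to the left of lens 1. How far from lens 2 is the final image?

Lens 1: 1/d_i1 = 1/f₁ − 1/d_o1 = 1/(34.0) − 1/(226) = 0.02499, so d_i1 = 40.02 cm.
The intermediate image is 40.02 cm to the right of lens 1, which is 89.9 − (40.02) = 49.88 cm to the left of lens 2, so d_o2 = +49.88 cm.
Lens 2 is diverging, so f₂ = −8.38 cm.
Lens 2: 1/d_i2 = 1/f₂ − 1/d_o2 = 1/(-8.38) − 1/(49.88) = -0.1394, so d_i2 = -7.17 cm.
The final image is virtual, 7.17 cm to the left of lens 2 (overall magnification ≈ -0.025).

7.17 cm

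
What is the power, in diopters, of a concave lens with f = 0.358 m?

For a concave lens, f = −0.358 m.
P = 1/f = 1/(-0.358 m) = -2.79 D.

P = -2.79 D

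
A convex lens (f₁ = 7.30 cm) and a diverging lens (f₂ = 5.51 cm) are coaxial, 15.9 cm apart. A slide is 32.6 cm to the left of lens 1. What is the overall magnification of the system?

Lens 1: 1/d_i1 = 1/(7.30) − 1/(32.6) = 0.1063, so d_i1 = 9.406 cm; m₁ = −d_i1/d_o1 = -0.2885.
d_o2 = 15.9 − (9.406) = 6.494 cm.
f₂ = −5.51 cm (diverging).
Lens 2: 1/d_i2 = 1/(-5.51) − 1/(6.494) = -0.3355, so d_i2 = -2.981 cm; m₂ = −d_i2/d_o2 = +0.4590.
m = m₁·m₂ = (-0.2885)(+0.4590) = -0.132.

m = -0.132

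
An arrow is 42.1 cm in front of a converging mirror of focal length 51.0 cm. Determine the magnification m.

m = +5.73

1/d_i = 1/f − 1/d_o = 1/(51.00) − 1/(42.1) = -0.004145, so d_i = -241.2 cm.
m = −d_i/d_o = −(-241.2)/(42.1) = +5.73.
The image is virtual, upright and enlarged, behind the mirror.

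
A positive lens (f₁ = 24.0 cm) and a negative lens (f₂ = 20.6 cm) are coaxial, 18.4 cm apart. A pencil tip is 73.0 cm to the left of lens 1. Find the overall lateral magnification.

Lens 1: 1/d_i1 = 1/(24.0) − 1/(73.0) = 0.02797, so d_i1 = 35.76 cm; m₁ = −d_i1/d_o1 = -0.4899.
d_o2 = 18.4 − (35.76) = -17.36 cm (virtual object).
f₂ = −20.6 cm (diverging).
Lens 2: 1/d_i2 = 1/(-20.6) − 1/(-17.36) = 0.009060, so d_i2 = 110.4 cm; m₂ = −d_i2/d_o2 = +6.358.
m = m₁·m₂ = (-0.4899)(+6.358) = -3.11.

m = -3.11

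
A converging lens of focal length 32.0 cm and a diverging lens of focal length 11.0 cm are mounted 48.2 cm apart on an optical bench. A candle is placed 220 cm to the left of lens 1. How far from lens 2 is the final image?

5.44 cm

Lens 1: 1/d_i1 = 1/f₁ − 1/d_o1 = 1/(32.0) − 1/(220) = 0.02670, so d_i1 = 37.45 cm.
The intermediate image is 37.45 cm to the right of lens 1, which is 48.2 − (37.45) = 10.75 cm to the left of lens 2, so d_o2 = +10.75 cm.
Lens 2 is diverging, so f₂ = −11.0 cm.
Lens 2: 1/d_i2 = 1/f₂ − 1/d_o2 = 1/(-11.0) − 1/(10.75) = -0.1839, so d_i2 = -5.44 cm.
The final image is virtual, 5.44 cm to the left of lens 2 (overall magnification ≈ -0.086).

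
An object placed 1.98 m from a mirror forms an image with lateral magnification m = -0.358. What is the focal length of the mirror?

m = −d_i/d_o ⇒ d_i = −m·d_o = −(-0.358)·(1.98) = 0.7088 m.
1/f = 1/d_o + 1/d_i = 1/(1.98) + 1/(0.7088) = 1.916, so f = 0.522 m.
Since f is positive, the mirror is concave.

f = 0.522 m (concave)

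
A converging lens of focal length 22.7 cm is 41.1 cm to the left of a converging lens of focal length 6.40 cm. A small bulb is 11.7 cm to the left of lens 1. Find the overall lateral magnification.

m = -0.224

Lens 1: 1/d_i1 = 1/(22.7) − 1/(11.7) = -0.04142, so d_i1 = -24.14 cm; m₁ = −d_i1/d_o1 = +2.063.
d_o2 = 41.1 − (-24.14) = 65.24 cm.
Lens 2: 1/d_i2 = 1/(6.40) − 1/(65.24) = 0.1409, so d_i2 = 7.096 cm; m₂ = −d_i2/d_o2 = -0.1088.
m = m₁·m₂ = (+2.063)(-0.1088) = -0.224.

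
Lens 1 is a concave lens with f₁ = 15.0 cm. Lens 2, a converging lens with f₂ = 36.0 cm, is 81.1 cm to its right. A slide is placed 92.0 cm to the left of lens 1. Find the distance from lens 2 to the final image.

Lens 1 is diverging, so f₁ = −15.0 cm.
Lens 1: 1/d_i1 = 1/f₁ − 1/d_o1 = 1/(-15.0) − 1/(92.0) = -0.07754, so d_i1 = -12.90 cm.
The intermediate image is 12.90 cm to the left of lens 1 (virtual), which is 81.1 − (-12.90) = 94.00 cm to the left of lens 2, so d_o2 = +94.00 cm.
Lens 2: 1/d_i2 = 1/f₂ − 1/d_o2 = 1/(36.0) − 1/(94.00) = 0.01714, so d_i2 = 58.3 cm.
The final image is real, 58.3 cm to the right of lens 2 (overall magnification ≈ -0.087).

58.3 cm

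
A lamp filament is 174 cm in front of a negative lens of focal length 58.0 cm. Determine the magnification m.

m = +0.250

For a negative lens, f = -58.0 cm.
1/d_i = 1/f − 1/d_o = 1/(-58.00) − 1/(174) = -0.02299, so d_i = -43.50 cm.
m = −d_i/d_o = −(-43.50)/(174) = +0.250.
The image is virtual, upright and reduced, on the same side as the object.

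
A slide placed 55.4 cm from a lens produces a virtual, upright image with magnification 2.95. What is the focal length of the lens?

f = 83.8 cm (converging)

m = −d_i/d_o ⇒ d_i = −m·d_o = −(+2.95)·(55.4) = -163.4 cm.
1/f = 1/d_o + 1/d_i = 1/(55.4) + 1/(-163.4) = 0.01193, so f = 83.8 cm.
Since f is positive, the lens is converging.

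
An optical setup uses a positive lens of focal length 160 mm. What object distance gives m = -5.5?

189 mm

m = −d_i/d_o ⇒ d_i = −m·d_o.
1/f = 1/d_o + 1/d_i = 1/d_o − 1/(m·d_o) = (1 − 1/m)/d_o, so d_o = f(1 − 1/m) = (160.0)(1 − 1/(-5.5)) = 189 mm.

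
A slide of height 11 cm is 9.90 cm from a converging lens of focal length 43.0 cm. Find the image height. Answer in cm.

14.3 cm

1/d_i = 1/f − 1/d_o = 1/(43.00) − 1/(9.90) = -0.07775, so d_i = -12.86 cm.
m = −d_i/d_o = +1.299.
|h_i| = |m|·h_o = 1.299 × 11 = 14.3 cm. The image is virtual, upright and enlarged, on the same side as the object.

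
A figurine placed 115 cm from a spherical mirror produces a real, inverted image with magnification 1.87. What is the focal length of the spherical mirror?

m = −d_i/d_o ⇒ d_i = −m·d_o = −(-1.87)·(115) = 215.1 cm.
1/f = 1/d_o + 1/d_i = 1/(115) + 1/(215.1) = 0.01334, so f = 74.9 cm.
Since f is positive, the spherical mirror is concave.

f = 74.9 cm (concave)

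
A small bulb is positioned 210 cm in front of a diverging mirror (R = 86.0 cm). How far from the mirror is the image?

35.7 cm

f = R/2 = 86.0/2 = 43.00 cm; for a diverging mirror, f = -43.00 cm.
Mirror equation: 1/q = 1/f − 1/p = 1/(-43.00) − 1/(210) = -0.02326 − 0.004762 = -0.02802, so q = -35.7 cm.
The image is virtual, upright and reduced, behind the mirror.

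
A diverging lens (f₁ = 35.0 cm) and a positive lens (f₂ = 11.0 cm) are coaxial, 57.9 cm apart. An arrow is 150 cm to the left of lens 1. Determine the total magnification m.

m = -0.0276

f₁ = −35.0 cm (diverging).
Lens 1: 1/d_i1 = 1/(-35.0) − 1/(150) = -0.03524, so d_i1 = -28.38 cm; m₁ = −d_i1/d_o1 = +0.1892.
d_o2 = 57.9 − (-28.38) = 86.28 cm.
Lens 2: 1/d_i2 = 1/(11.0) − 1/(86.28) = 0.07932, so d_i2 = 12.61 cm; m₂ = −d_i2/d_o2 = -0.1461.
m = m₁·m₂ = (+0.1892)(-0.1461) = -0.0276.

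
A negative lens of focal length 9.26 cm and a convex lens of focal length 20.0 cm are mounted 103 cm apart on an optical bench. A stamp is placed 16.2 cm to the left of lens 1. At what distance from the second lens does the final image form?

24.5 cm

Lens 1 is diverging, so f₁ = −9.26 cm.
Lens 1: 1/d_i1 = 1/f₁ − 1/d_o1 = 1/(-9.26) − 1/(16.2) = -0.1697, so d_i1 = -5.892 cm.
The intermediate image is 5.892 cm to the left of lens 1 (virtual), which is 103 − (-5.892) = 108.9 cm to the left of lens 2, so d_o2 = +108.9 cm.
Lens 2: 1/d_i2 = 1/f₂ − 1/d_o2 = 1/(20.0) − 1/(108.9) = 0.04082, so d_i2 = 24.5 cm.
The final image is real, 24.5 cm to the right of lens 2 (overall magnification ≈ -0.082).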